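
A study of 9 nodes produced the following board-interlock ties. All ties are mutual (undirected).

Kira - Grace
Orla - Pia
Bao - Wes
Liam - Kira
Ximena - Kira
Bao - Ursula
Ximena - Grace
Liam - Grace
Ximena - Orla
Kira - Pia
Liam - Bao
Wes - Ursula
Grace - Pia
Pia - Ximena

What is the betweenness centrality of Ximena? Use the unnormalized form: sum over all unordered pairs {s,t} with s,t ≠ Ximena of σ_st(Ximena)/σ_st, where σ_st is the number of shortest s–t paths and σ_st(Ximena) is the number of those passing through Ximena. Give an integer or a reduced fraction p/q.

Pairs whose geodesics pass through Ximena — Liam–Orla: 2/4; Orla–Kira: 1/2; Orla–Grace: 1/2; Orla–Bao: 2/4; Orla–Ursula: 2/4; Orla–Wes: 2/4.
All other pairs contribute 0.
Summing the contributions gives betweenness(Ximena) = 3.

3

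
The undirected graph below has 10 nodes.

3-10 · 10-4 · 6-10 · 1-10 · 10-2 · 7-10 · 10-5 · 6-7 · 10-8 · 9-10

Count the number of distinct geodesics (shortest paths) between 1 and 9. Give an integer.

The shortest distance is 2, and the only length-2 path is 1–10–9. So there is exactly 1 shortest path.

1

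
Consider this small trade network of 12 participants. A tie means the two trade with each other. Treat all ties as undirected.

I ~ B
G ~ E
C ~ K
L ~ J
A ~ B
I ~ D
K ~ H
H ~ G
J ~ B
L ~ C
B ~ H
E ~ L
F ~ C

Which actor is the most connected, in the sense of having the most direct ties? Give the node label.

B

Degrees — A:1, B:4, C:3, D:1, E:2, F:1, G:2, H:3, I:2, J:2, K:2, L:3.
The maximum is 4, attained only by B.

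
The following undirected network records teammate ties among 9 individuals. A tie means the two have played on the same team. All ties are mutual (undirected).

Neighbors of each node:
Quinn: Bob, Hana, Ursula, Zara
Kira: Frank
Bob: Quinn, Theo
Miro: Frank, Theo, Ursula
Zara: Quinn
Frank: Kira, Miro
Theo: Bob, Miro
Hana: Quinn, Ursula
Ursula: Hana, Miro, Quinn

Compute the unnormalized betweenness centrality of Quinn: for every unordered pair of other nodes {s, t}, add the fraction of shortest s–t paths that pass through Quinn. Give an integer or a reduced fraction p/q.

19/2

Pairs whose geodesics pass through Quinn — Frank–Zara: 1; Hana–Bob: 1; Hana–Zara: 1; Hana–Theo: 1/2; Kira–Zara: 1; Bob–Zara: 1; Bob–Ursula: 1; Miro–Zara: 1; Zara–Theo: 1; Zara–Ursula: 1.
All other pairs contribute 0.
Summing the contributions gives betweenness(Quinn) = 19/2.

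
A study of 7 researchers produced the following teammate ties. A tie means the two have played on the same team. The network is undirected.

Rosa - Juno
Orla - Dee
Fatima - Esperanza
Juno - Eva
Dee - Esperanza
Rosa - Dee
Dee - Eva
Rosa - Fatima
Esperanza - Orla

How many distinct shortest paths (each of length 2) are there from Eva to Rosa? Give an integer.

2

The shortest distance is 2. The length-2 paths are: Eva–Juno–Rosa; Eva–Dee–Rosa.
That gives 2 distinct shortest paths.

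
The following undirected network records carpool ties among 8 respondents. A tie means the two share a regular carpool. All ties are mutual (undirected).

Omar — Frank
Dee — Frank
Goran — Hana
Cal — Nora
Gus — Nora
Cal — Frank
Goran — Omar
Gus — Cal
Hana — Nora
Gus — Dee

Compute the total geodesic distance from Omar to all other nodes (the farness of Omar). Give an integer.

Distances from Omar: Cal:2, Dee:2, Frank:1, Goran:1, Gus:3, Hana:2, Nora:3.
Sum = 2 + 2 + 1 + 1 + 3 + 2 + 3 = 14.

14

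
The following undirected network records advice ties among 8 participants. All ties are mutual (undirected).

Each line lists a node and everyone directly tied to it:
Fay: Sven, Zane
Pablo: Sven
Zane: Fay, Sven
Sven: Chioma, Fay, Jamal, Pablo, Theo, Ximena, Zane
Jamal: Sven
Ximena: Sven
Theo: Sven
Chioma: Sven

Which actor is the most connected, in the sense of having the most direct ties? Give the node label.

Degrees — Chioma:1, Fay:2, Jamal:1, Pablo:1, Sven:7, Theo:1, Ximena:1, Zane:2.
The maximum is 7, attained only by Sven.

Sven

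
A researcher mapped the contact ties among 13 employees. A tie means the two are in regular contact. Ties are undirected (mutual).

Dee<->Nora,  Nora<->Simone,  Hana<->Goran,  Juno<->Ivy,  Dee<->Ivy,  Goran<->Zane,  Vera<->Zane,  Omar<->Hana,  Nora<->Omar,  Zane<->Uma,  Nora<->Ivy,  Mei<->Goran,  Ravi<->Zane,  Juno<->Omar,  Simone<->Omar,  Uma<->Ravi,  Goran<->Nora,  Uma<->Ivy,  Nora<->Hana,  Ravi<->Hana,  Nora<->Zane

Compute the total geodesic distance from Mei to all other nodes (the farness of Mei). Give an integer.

32

Distances from Mei: Dee:3, Goran:1, Hana:2, Ivy:3, Juno:4, Nora:2, Omar:3, Ravi:3, Simone:3, Uma:3, Vera:3, Zane:2.
Sum = 3 + 1 + 2 + 3 + 4 + 2 + 3 + 3 + 3 + 3 + 3 + 2 = 32.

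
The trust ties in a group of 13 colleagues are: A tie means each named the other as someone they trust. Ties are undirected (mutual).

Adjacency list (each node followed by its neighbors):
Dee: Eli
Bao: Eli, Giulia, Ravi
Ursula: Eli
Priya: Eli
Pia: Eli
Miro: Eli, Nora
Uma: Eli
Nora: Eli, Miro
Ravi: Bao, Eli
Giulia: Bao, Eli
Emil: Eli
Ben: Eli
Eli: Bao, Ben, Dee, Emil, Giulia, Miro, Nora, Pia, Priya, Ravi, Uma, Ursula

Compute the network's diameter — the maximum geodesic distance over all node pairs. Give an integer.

Eccentricity of each node (its greatest distance to any other): Bao:2, Ben:2, Dee:2, Eli:1, Emil:2, Giulia:2, Miro:2, Nora:2, Pia:2, Priya:2, Ravi:2, Uma:2, Ursula:2.
The maximum eccentricity is 2, realized for instance by the pair Uma–Ravi via Uma – Eli – Ravi. So the diameter is 2.

2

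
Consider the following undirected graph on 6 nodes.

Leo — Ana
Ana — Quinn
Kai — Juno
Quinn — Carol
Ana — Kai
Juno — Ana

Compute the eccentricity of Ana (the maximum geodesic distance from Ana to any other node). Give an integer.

2

Distances from Ana: Carol:2, Juno:1, Kai:1, Leo:1, Quinn:1.
The largest is 2 (to Carol), so the eccentricity of Ana is 2.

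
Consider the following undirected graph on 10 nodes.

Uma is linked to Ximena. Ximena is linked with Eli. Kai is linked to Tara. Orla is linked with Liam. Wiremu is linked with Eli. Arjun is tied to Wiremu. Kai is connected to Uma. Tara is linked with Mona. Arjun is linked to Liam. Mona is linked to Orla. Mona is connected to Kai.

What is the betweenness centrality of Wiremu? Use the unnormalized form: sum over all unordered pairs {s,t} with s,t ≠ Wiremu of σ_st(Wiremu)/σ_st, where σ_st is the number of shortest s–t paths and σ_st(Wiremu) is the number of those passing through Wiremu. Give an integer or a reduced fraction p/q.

Pairs whose geodesics pass through Wiremu — Orla–Eli: 1; Liam–Eli: 1; Liam–Ximena: 1; Arjun–Eli: 1; Arjun–Ximena: 1; Arjun–Uma: 1.
All other pairs contribute 0.
Summing the contributions gives betweenness(Wiremu) = 6.

6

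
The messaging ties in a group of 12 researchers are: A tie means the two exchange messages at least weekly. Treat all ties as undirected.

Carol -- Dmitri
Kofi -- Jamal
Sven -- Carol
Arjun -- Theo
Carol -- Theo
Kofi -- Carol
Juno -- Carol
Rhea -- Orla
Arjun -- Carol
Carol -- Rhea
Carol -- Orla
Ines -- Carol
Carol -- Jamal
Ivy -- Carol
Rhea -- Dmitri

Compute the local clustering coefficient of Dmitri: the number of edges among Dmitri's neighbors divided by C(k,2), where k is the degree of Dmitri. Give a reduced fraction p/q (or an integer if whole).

Dmitri's neighbors: Carol and Rhea (k = 2).
Possible neighbor pairs: C(2,2) = 1. Edges among them: Carol–Rhea → e = 1.
Clustering(Dmitri) = 1/1.

1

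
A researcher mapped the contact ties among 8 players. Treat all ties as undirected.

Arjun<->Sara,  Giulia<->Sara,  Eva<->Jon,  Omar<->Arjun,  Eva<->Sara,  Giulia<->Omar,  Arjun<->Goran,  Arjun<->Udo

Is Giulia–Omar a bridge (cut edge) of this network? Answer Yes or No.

Even without that edge, Giulia still reaches Omar via Giulia – Sara – Arjun – Omar, so the network stays connected. Not a bridge.

No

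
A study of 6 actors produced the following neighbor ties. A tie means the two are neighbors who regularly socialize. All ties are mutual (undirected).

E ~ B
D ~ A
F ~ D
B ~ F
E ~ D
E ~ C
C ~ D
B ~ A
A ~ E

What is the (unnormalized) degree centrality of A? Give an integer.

3

A is directly tied to B, D, and E. That is 3 neighbors, so the degree of A is 3.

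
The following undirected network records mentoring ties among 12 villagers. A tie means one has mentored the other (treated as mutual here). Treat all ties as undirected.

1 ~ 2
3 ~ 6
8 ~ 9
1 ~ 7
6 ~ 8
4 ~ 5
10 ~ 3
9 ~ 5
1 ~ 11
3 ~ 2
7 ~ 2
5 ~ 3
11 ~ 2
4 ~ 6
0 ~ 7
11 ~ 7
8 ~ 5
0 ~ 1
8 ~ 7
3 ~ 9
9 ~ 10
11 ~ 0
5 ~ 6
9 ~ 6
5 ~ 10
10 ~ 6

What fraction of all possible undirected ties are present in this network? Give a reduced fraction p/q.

There are 26 edges and 12 nodes, so the maximum possible is C(12,2) = 66.
Density = 26/66 = 13/33.

13/33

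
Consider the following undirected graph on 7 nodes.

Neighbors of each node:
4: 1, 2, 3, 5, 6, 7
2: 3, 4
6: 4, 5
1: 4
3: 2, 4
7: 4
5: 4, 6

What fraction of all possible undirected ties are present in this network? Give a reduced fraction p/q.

There are 8 edges and 7 nodes, so the maximum possible is C(7,2) = 21.
Density = 8/21.

8/21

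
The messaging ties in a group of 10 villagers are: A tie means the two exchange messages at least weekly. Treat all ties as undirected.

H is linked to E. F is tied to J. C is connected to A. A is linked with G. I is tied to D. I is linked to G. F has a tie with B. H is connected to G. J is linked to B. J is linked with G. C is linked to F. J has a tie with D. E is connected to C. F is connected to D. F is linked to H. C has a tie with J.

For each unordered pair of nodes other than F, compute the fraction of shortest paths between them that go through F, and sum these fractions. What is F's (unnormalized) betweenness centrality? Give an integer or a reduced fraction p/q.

Pairs whose geodesics pass through F — I–B: 1/3; I–C: 1/4; B–C: 1/2; B–E: 2/3; B–D: 1/2; B–A: 1/3; B–H: 1; C–D: 1/2; C–H: 1/2; J–H: 1/2; E–D: 2/3; D–A: 1/4; D–H: 1.
All other pairs contribute 0.
Summing the contributions gives betweenness(F) = 7.

7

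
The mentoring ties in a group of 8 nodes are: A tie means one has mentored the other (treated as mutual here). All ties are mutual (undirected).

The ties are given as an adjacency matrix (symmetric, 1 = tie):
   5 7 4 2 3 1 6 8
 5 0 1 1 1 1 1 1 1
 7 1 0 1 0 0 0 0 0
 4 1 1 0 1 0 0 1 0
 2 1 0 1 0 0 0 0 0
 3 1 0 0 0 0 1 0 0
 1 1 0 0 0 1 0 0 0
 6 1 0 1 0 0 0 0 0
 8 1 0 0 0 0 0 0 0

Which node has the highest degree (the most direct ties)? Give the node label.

5

Degrees — 1:2, 2:2, 3:2, 4:4, 5:7, 6:2, 7:2, 8:1.
The maximum is 7, attained only by 5.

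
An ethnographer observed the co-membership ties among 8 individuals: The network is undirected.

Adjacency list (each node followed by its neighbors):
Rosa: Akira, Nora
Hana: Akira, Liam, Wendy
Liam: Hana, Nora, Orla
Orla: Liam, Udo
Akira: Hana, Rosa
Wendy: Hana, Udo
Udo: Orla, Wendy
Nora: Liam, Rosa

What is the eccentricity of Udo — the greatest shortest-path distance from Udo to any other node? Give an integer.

4

Distances from Udo: Akira:3, Hana:2, Liam:2, Nora:3, Orla:1, Rosa:4, Wendy:1.
The largest is 4 (to Rosa), so the eccentricity of Udo is 4.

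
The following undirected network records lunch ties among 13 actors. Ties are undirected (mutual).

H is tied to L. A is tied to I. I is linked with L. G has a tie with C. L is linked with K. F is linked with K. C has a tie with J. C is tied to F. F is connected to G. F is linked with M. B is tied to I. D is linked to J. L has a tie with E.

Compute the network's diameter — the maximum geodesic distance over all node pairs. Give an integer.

7

Eccentricity of each node (its greatest distance to any other): A:7, B:7, C:5, D:7, E:6, F:4, G:5, H:6, I:6, J:6, K:4, L:5, M:5.
The maximum eccentricity is 7, realized for instance by the pair D–A via D – J – C – F – K – L – I – A. So the diameter is 7.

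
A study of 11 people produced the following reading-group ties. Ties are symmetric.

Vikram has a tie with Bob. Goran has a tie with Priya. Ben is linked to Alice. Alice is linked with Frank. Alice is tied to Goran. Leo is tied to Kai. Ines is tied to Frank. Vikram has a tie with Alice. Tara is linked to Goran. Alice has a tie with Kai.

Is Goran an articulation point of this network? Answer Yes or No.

Yes

Removing Goran leaves {Alice, Ben, Bob, Frank, Ines, Kai, Leo, and Vikram} with no path to {Priya}, so the network splits into 3 components. Goran is a cut vertex.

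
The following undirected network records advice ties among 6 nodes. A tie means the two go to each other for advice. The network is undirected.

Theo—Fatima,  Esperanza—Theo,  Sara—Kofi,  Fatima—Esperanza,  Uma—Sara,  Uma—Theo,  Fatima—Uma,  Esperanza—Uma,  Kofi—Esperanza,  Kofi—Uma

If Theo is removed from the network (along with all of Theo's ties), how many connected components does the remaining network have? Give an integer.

1

Theo's neighbors (Esperanza, Fatima, and Uma) remain reachable from one another through other ties, so the rest of the network stays in one piece.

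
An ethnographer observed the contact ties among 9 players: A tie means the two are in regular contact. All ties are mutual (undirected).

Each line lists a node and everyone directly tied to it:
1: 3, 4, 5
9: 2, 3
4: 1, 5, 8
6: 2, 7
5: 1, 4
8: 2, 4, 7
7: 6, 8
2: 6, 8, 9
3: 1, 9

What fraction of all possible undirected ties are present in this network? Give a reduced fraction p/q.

There are 11 edges and 9 nodes, so the maximum possible is C(9,2) = 36.
Density = 11/36.

11/36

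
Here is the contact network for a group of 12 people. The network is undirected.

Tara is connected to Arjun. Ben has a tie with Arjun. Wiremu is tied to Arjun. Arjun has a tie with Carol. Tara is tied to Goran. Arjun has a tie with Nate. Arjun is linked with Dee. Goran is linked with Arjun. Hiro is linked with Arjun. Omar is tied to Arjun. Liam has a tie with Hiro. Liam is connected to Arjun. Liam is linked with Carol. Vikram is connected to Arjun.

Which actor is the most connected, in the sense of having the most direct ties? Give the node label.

Arjun

Degrees — Arjun:11, Ben:1, Carol:2, Dee:1, Goran:2, Hiro:2, Liam:3, Nate:1, Omar:1, Tara:2, Vikram:1, Wiremu:1.
The maximum is 11, attained only by Arjun.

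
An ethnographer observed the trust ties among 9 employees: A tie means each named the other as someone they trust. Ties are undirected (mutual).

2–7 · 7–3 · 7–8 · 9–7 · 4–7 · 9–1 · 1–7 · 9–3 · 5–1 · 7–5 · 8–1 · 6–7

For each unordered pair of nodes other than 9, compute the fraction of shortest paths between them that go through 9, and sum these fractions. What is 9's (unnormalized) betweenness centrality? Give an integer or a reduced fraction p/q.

1/2

Pairs whose geodesics pass through 9 — 1–3: 1/2.
All other pairs contribute 0.
Summing the contributions gives betweenness(9) = 1/2.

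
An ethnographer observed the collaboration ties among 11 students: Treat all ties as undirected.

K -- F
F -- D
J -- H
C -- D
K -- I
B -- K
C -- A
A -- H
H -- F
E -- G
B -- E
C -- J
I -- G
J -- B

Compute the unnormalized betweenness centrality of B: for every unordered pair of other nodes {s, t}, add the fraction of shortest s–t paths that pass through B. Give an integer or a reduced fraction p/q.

Pairs whose geodesics pass through B — F–E: 1; D–E: 2/2; C–E: 1; C–G: 1; C–I: 1/2; C–K: 1/2; A–E: 2/2; A–G: 2/3; H–E: 1; H–G: 1/2; J–E: 1; J–G: 1; J–I: 1; J–K: 1 … (+1 more pairs).
All other pairs contribute 0.
Summing the contributions gives betweenness(B) = 79/6.

79/6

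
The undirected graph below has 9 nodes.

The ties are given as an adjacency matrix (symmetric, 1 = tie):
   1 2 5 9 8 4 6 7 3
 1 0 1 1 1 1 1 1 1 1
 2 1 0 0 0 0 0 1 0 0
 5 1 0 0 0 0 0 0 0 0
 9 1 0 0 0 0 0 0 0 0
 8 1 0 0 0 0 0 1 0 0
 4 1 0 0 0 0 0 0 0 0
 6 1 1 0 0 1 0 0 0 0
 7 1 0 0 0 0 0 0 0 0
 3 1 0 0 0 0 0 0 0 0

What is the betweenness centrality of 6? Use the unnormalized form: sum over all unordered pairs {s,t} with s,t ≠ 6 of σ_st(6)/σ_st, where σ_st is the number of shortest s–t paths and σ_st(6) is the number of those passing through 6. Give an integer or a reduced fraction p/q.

1/2

Pairs whose geodesics pass through 6 — 2–8: 1/2.
All other pairs contribute 0.
Summing the contributions gives betweenness(6) = 1/2.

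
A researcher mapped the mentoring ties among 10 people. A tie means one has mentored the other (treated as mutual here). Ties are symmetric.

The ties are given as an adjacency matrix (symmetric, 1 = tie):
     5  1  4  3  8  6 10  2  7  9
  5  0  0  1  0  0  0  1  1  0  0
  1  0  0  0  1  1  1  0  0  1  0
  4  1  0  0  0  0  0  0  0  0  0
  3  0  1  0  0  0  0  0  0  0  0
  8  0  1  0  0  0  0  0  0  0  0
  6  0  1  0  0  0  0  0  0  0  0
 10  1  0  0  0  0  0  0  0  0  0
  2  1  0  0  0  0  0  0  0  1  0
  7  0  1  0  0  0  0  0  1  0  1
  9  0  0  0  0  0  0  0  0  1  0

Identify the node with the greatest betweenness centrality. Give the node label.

7

Unnormalized betweenness of each node: 1:21, 2:18, 3:0, 4:0, 5:15, 6:0, 7:24, 8:0, 9:0, 10:0.
7 has the largest value, 24, making it the main broker — the node through which the most shortest paths run.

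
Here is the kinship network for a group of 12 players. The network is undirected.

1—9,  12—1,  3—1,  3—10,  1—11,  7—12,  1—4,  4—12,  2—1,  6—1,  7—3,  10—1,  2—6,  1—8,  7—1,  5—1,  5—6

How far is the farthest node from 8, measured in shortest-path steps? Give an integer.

2

Distances from 8: 1:1, 2:2, 3:2, 4:2, 5:2, 6:2, 7:2, 9:2, 10:2, 11:2, 12:2.
The largest is 2 (to 3, 4, 12, 6, 11, 2, 5, 9, 7, and 10), so the eccentricity of 8 is 2.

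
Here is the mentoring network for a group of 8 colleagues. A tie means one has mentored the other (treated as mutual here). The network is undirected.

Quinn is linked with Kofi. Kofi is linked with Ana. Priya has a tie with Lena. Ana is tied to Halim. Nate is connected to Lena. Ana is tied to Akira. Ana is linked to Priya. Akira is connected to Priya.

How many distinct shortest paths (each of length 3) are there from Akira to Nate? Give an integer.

1

The shortest distance is 3, and the only length-3 path is Akira–Priya–Lena–Nate. So there is exactly 1 shortest path.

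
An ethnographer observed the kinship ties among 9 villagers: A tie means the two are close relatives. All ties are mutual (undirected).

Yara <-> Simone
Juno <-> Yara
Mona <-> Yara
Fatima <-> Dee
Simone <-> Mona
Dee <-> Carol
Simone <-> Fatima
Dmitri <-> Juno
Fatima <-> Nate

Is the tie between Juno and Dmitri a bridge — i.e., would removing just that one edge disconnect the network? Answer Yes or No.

Yes

Without the Juno–Dmitri edge there is no alternate route between Juno and Dmitri, so the network disconnects. It is a bridge.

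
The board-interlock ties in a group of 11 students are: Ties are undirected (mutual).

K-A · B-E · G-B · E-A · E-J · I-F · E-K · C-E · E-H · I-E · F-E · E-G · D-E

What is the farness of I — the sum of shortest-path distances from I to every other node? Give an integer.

Distances from I: A:2, B:2, C:2, D:2, E:1, F:1, G:2, H:2, J:2, K:2.
Sum = 2 + 2 + 2 + 2 + 1 + 1 + 2 + 2 + 2 + 2 = 18.

18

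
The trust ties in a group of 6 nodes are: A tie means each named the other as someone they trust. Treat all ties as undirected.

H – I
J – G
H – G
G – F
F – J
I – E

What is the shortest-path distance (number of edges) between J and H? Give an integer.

2

One shortest route is J – G – H, which uses 2 edges, and J and H are not directly tied, so nothing shorter exists. So d(J,H) = 2.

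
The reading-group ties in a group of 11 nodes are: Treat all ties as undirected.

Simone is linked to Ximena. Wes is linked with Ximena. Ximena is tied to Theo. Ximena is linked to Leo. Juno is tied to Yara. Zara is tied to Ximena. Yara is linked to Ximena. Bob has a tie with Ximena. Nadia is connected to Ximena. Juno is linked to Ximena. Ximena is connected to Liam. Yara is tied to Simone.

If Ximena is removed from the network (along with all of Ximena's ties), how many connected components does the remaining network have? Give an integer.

8

Without Ximena, the remaining ties split the others into: {Leo}; {Zara}; {Wes}; {Bob}; {Theo}; {Juno, Simone, Yara}; {Liam}; {Nadia}.
That's 8 separate components.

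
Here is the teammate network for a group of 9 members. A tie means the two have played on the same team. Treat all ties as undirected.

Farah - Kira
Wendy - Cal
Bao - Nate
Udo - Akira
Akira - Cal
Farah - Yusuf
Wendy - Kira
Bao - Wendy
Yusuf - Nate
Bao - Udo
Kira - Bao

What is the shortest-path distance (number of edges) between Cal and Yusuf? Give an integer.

4

One shortest route is Cal – Wendy – Bao – Nate – Yusuf, which uses 4 edges, and at distance 3 from Cal we only reach {Farah, Nate}, which does not include Yusuf. So d(Cal,Yusuf) = 4.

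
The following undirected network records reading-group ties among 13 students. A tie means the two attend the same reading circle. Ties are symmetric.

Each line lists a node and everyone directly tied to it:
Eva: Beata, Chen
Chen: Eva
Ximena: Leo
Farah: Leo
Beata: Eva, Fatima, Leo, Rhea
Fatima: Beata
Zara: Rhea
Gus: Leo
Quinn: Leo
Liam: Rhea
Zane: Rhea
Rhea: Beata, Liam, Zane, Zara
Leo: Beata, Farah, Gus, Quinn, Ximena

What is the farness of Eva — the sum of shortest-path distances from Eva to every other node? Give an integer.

Distances from Eva: Beata:1, Chen:1, Farah:3, Fatima:2, Gus:3, Leo:2, Liam:3, Quinn:3, Rhea:2, Ximena:3, Zane:3, Zara:3.
Sum = 1 + 1 + 3 + 2 + 3 + 2 + 3 + 3 + 2 + 3 + 3 + 3 = 29.

29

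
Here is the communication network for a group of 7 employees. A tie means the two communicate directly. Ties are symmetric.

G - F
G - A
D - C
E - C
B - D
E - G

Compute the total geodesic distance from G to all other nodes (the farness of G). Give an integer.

12

Distances from G: A:1, B:4, C:2, D:3, E:1, F:1.
Sum = 1 + 4 + 2 + 3 + 1 + 1 = 12.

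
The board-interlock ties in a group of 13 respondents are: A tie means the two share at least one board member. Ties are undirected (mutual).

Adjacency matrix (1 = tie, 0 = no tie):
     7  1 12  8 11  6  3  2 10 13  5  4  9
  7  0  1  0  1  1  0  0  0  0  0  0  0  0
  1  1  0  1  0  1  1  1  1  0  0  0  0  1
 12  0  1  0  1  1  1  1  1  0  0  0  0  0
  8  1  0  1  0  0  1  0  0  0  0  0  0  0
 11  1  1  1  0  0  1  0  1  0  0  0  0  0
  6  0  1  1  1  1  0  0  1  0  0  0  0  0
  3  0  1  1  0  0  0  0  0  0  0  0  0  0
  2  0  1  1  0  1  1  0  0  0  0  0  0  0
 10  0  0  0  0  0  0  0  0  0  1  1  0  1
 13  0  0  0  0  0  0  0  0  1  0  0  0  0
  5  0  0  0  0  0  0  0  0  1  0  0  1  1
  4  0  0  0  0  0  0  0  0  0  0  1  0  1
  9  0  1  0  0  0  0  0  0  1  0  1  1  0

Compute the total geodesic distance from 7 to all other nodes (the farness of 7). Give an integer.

Distances from 7: 1:1, 2:2, 3:2, 4:3, 5:3, 6:2, 8:1, 9:2, 10:3, 11:1, 12:2, 13:4.
Sum = 1 + 2 + 2 + 3 + 3 + 2 + 1 + 2 + 3 + 1 + 2 + 4 = 26.

26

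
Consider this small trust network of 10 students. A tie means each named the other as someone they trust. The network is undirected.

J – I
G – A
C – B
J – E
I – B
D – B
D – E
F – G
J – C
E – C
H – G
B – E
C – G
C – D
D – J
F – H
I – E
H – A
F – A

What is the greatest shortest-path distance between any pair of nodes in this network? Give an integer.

Eccentricity of each node (its greatest distance to any other): A:4, B:3, C:2, D:3, E:3, F:4, G:3, H:4, I:4, J:3.
The maximum eccentricity is 4, realized for instance by the pair I–H via I – B – C – G – H. So the diameter is 4.

4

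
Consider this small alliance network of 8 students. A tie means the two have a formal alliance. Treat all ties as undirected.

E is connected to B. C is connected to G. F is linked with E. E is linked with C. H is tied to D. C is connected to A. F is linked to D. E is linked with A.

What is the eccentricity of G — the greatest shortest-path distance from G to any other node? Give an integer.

Distances from G: A:2, B:3, C:1, D:4, E:2, F:3, H:5.
The largest is 5 (to H), so the eccentricity of G is 5.

5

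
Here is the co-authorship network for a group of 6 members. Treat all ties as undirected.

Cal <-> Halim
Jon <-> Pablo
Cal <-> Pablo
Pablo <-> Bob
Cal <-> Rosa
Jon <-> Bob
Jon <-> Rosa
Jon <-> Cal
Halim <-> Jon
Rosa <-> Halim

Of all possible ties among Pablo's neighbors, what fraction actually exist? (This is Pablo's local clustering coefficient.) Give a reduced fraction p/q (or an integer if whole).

2/3

Pablo's neighbors: Bob, Cal, and Jon (k = 3).
Possible neighbor pairs: C(3,2) = 3. Edges among them: Bob–Jon, Cal–Jon → e = 2.
Clustering(Pablo) = 2/3.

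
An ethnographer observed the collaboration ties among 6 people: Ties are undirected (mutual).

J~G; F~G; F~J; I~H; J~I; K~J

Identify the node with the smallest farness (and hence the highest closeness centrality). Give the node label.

Farness (sum of distances to all others) for each node — F:9, G:9, H:12, I:8, J:6, K:10.
The smallest farness is 6, for J, so J has the highest closeness.

J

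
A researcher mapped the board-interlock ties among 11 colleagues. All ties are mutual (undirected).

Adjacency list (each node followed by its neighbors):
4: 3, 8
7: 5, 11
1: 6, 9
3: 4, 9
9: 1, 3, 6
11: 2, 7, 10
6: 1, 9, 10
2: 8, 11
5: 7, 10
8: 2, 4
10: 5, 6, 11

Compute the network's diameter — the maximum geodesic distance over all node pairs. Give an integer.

5

Eccentricity of each node (its greatest distance to any other): 1:4, 2:4, 3:5, 4:5, 5:5, 6:4, 7:5, 8:4, 9:4, 10:4, 11:4.
The maximum eccentricity is 5, realized for instance by the pair 3–7 via 3 – 9 – 6 – 10 – 5 – 7. So the diameter is 5.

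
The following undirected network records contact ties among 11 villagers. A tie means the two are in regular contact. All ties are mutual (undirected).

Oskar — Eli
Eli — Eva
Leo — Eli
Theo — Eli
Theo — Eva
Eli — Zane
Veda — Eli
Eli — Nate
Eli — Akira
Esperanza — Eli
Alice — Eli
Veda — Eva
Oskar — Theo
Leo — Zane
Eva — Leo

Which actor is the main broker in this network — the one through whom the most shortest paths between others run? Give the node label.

Unnormalized betweenness of each node: Akira:0, Alice:0, Eli:75/2, Esperanza:0, Eva:3/2, Leo:1/2, Nate:0, Oskar:0, Theo:1/2, Veda:0, Zane:0.
Eli has the largest value, 75/2, making it the main broker — the node through which the most shortest paths run.

Eli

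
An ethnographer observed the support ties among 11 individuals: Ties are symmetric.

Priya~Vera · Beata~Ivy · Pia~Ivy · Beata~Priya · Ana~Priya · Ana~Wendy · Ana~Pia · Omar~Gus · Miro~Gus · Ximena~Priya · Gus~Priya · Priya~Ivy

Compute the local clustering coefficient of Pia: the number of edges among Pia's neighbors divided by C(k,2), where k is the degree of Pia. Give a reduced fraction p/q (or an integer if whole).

0

Pia's neighbors: Ana and Ivy (k = 2).
Possible neighbor pairs: C(2,2) = 1. Edges among them: none → e = 0.
Clustering(Pia) = 0/1.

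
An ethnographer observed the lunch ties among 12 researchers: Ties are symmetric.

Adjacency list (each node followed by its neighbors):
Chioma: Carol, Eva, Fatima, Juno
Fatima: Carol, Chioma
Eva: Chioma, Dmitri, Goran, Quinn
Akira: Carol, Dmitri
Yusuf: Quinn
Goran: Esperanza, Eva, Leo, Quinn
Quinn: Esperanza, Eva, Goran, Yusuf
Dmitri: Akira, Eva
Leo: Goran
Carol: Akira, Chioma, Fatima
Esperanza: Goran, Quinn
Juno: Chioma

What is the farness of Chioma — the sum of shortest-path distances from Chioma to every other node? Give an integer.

21

Distances from Chioma: Akira:2, Carol:1, Dmitri:2, Esperanza:3, Eva:1, Fatima:1, Goran:2, Juno:1, Leo:3, Quinn:2, Yusuf:3.
Sum = 2 + 1 + 2 + 3 + 1 + 1 + 2 + 1 + 3 + 2 + 3 = 21.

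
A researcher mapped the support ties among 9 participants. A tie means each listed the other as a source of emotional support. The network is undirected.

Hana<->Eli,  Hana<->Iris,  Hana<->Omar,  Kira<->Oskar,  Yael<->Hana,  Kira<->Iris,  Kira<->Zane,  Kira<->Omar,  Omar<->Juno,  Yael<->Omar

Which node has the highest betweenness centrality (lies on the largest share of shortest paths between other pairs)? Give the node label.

Kira

Unnormalized betweenness of each node: Eli:0, Hana:9, Iris:3, Juno:0, Kira:14, Omar:13, Oskar:0, Yael:0, Zane:0.
Kira has the largest value, 14, making it the main broker — the node through which the most shortest paths run.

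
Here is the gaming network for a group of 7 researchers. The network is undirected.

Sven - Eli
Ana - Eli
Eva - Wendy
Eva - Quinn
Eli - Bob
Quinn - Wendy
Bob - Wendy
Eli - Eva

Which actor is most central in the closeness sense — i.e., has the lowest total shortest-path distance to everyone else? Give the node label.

Farness (sum of distances to all others) for each node — Ana:13, Bob:10, Eli:8, Eva:9, Quinn:12, Sven:13, Wendy:11.
The smallest farness is 8, for Eli, so Eli has the highest closeness.

Eli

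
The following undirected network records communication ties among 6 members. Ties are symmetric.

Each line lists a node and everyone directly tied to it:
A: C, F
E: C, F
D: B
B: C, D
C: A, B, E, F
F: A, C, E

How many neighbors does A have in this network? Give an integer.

A is directly tied to C and F. That is 2 neighbors, so the degree of A is 2.

2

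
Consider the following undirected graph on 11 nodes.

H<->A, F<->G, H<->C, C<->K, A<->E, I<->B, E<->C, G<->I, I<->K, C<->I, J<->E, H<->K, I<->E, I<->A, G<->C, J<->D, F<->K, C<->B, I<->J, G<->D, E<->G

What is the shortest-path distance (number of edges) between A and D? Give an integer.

One shortest route is A – E – J – D, which uses 3 edges, and at distance 2 from A we only reach {B, C, G, J, K}, which does not include D. So d(A,D) = 3.

3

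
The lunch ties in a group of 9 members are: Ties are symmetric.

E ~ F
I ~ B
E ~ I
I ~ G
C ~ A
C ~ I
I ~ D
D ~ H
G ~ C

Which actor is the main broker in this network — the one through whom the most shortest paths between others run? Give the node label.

I

Unnormalized betweenness of each node: A:0, B:0, C:7, D:7, E:7, F:0, G:0, H:0, I:23.
I has the largest value, 23, making it the main broker — the node through which the most shortest paths run.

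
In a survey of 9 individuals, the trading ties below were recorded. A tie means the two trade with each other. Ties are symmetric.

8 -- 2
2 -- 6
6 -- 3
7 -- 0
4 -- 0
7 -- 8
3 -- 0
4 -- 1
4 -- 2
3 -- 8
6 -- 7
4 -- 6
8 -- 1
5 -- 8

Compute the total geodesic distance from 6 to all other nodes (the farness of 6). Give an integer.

13

Distances from 6: 0:2, 1:2, 2:1, 3:1, 4:1, 5:3, 7:1, 8:2.
Sum = 2 + 2 + 1 + 1 + 1 + 3 + 1 + 2 = 13.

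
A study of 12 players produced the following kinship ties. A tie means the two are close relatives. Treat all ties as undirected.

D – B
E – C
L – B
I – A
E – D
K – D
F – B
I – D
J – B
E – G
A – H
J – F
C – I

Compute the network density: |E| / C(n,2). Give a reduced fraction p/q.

There are 13 edges and 12 nodes, so the maximum possible is C(12,2) = 66.
Density = 13/66.

13/66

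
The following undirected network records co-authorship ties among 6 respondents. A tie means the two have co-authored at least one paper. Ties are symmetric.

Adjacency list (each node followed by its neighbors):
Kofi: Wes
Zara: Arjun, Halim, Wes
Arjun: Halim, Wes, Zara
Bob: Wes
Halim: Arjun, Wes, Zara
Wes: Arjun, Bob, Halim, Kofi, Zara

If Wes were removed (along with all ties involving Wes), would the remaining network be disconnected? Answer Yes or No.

Yes

Removing Wes leaves {Arjun, Halim, and Zara} with no path to {Bob}, so the network splits into 3 components. Wes is a cut vertex.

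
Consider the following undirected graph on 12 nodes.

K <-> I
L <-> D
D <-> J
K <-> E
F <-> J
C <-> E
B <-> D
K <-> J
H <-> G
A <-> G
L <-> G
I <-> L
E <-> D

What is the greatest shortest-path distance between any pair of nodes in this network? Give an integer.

5

Eccentricity of each node (its greatest distance to any other): A:5, B:4, C:5, D:3, E:4, F:5, G:4, H:5, I:3, J:4, K:4, L:3.
The maximum eccentricity is 5, realized for instance by the pair H–C via H – G – L – D – E – C. So the diameter is 5.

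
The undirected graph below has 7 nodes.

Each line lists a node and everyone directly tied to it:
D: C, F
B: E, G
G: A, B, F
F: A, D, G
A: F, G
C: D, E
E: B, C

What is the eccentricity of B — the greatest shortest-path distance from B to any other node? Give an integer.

3

Distances from B: A:2, C:2, D:3, E:1, F:2, G:1.
The largest is 3 (to D), so the eccentricity of B is 3.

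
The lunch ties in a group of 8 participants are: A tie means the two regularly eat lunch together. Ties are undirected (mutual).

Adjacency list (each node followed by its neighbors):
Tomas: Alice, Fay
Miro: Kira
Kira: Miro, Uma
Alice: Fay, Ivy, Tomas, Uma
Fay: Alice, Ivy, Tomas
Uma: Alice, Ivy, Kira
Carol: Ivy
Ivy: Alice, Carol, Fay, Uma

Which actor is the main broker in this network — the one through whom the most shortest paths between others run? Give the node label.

Unnormalized betweenness of each node: Alice:11/2, Carol:0, Fay:1, Ivy:15/2, Kira:6, Miro:0, Tomas:0, Uma:10.
Uma has the largest value, 10, making it the main broker — the node through which the most shortest paths run.

Uma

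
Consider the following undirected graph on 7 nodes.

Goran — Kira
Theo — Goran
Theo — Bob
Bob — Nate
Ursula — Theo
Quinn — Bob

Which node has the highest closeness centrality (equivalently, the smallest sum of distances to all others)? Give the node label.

Farness (sum of distances to all others) for each node — Bob:10, Goran:12, Kira:17, Nate:15, Quinn:15, Theo:9, Ursula:14.
The smallest farness is 9, for Theo, so Theo has the highest closeness.

Theo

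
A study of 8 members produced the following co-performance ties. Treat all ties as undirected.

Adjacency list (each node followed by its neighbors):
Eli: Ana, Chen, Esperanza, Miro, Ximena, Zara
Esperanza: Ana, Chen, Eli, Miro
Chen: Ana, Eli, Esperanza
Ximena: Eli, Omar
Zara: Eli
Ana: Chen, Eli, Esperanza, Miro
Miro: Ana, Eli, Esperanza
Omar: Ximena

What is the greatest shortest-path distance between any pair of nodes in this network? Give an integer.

3

Eccentricity of each node (its greatest distance to any other): Ana:3, Chen:3, Eli:2, Esperanza:3, Miro:3, Omar:3, Ximena:2, Zara:3.
The maximum eccentricity is 3, realized for instance by the pair Miro–Omar via Miro – Eli – Ximena – Omar. So the diameter is 3.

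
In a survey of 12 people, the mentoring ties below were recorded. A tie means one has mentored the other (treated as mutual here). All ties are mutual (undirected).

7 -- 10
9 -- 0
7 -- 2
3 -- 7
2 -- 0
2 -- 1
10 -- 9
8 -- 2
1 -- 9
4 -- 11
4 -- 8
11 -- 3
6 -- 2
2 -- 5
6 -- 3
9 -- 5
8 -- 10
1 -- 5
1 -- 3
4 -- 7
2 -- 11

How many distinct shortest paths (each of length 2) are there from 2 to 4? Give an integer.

The shortest distance is 2. The length-2 paths are: 2–11–4; 2–8–4; 2–7–4.
That gives 3 distinct shortest paths.

3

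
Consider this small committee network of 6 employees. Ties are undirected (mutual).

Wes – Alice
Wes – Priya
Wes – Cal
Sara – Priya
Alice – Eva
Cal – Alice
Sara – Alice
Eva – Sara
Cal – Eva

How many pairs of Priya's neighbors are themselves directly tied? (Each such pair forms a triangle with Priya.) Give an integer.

0

Priya's neighbors are Sara and Wes, but none of them are tied to each other, so no triangle contains Priya.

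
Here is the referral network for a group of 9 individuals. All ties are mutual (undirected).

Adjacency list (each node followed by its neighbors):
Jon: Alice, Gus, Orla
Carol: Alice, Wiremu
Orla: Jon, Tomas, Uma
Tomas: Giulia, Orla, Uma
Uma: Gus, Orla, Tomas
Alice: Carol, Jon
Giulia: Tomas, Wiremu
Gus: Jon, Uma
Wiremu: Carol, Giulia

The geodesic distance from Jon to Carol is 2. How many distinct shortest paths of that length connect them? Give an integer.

1

The shortest distance is 2, and the only length-2 path is Jon–Alice–Carol. So there is exactly 1 shortest path.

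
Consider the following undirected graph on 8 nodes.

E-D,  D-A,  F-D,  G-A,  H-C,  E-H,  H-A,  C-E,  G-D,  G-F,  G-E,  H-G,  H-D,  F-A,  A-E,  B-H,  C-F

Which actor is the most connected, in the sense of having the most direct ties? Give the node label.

Degrees — A:5, B:1, C:3, D:5, E:5, F:4, G:5, H:6.
The maximum is 6, attained only by H.

H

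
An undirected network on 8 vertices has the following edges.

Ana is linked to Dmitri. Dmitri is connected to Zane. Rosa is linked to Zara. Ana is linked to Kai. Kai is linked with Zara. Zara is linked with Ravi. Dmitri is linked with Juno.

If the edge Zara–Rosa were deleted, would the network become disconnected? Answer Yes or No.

Without the Zara–Rosa edge there is no alternate route between Zara and Rosa, so the network disconnects. It is a bridge.

Yes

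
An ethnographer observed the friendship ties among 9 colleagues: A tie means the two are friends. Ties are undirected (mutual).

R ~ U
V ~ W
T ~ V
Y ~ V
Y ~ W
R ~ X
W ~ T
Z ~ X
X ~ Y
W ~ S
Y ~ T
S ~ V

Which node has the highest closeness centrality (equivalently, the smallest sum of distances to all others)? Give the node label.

Y

Farness (sum of distances to all others) for each node — R:19, S:22, T:17, U:26, V:16, W:16, X:14, Y:13, Z:21.
The smallest farness is 13, for Y, so Y has the highest closeness.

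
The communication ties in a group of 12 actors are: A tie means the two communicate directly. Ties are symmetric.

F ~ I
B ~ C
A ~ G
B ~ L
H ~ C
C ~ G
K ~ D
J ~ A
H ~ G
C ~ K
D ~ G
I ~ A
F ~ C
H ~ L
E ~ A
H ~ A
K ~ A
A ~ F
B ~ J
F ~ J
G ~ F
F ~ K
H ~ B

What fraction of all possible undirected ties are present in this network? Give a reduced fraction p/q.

23/66

There are 23 edges and 12 nodes, so the maximum possible is C(12,2) = 66.
Density = 23/66.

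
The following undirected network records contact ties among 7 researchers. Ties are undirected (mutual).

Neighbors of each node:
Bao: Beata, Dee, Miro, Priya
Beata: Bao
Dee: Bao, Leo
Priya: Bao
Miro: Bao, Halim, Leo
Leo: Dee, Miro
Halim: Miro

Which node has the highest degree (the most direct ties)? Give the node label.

Degrees — Bao:4, Beata:1, Dee:2, Halim:1, Leo:2, Miro:3, Priya:1.
The maximum is 4, attained only by Bao.

Bao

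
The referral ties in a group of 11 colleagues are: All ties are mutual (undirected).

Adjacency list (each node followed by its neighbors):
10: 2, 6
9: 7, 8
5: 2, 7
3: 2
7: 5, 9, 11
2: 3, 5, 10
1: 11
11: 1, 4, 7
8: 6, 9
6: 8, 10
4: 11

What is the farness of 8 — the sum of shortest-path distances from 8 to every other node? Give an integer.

Distances from 8: 1:4, 2:3, 3:4, 4:4, 5:3, 6:1, 7:2, 9:1, 10:2, 11:3.
Sum = 4 + 3 + 4 + 4 + 3 + 1 + 2 + 1 + 2 + 3 = 27.

27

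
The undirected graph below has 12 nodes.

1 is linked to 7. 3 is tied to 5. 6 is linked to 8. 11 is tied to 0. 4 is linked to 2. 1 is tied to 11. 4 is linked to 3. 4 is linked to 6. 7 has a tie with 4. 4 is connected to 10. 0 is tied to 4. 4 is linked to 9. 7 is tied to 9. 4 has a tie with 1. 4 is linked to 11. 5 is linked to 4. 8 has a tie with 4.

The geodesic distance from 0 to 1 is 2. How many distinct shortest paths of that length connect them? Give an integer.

The shortest distance is 2. The length-2 paths are: 0–4–1; 0–11–1.
That gives 2 distinct shortest paths.

2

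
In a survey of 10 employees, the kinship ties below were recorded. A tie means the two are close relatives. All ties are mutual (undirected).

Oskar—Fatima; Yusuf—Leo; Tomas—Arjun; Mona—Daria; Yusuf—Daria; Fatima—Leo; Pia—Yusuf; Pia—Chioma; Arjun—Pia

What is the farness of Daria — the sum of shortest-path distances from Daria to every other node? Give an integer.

Distances from Daria: Arjun:3, Chioma:3, Fatima:3, Leo:2, Mona:1, Oskar:4, Pia:2, Tomas:4, Yusuf:1.
Sum = 3 + 3 + 3 + 2 + 1 + 4 + 2 + 4 + 1 = 23.

23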